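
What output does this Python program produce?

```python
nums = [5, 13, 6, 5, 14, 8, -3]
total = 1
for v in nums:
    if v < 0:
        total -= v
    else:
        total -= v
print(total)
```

-47

v=5: not <0, total = 1-5 = -4
v=13: not <0, total = (-4)-13 = -17
v=6: not <0, total = (-17)-6 = -23
v=5: not <0, total = (-23)-5 = -28
v=14: not <0, total = (-28)-14 = -42
v=8: not <0, total = (-42)-8 = -50
v=-3: <0, total = (-50)-(-3) = -47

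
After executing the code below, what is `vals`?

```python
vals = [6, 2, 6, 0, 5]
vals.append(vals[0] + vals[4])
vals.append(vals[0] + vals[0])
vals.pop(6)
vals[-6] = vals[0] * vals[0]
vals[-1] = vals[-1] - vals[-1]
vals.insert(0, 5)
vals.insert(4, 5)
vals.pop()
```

append vals[0]+vals[4] = 6+5 = 11 → [6, 2, 6, 0, 5, 11]
append vals[0]+vals[0] = 6+6 = 12 → [6, 2, 6, 0, 5, 11, 12]
pop(6) removes 12 → [6, 2, 6, 0, 5, 11]
vals[-6] = vals[0]*vals[0] = 6*6 = 36 → [36, 2, 6, 0, 5, 11]
vals[-1] = vals[-1]-vals[-1] = 11-11 = 0 → [36, 2, 6, 0, 5, 0]
insert 5 at 0 → [5, 36, 2, 6, 0, 5, 0]
insert 5 at 4 → [5, 36, 2, 6, 5, 0, 5, 0]
pop() removes 0 → [5, 36, 2, 6, 5, 0, 5]

[5, 36, 2, 6, 5, 0, 5]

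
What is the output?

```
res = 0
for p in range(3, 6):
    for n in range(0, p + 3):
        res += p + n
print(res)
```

p=3,n=0: res = 0+3 = 3
p=3,n=1: res = 3+4 = 7
p=3,n=2: res = 7+5 = 12
p=3,n=3: res = 12+6 = 18
p=3,n=4: res = 18+7 = 25
p=3,n=5: res = 25+8 = 33
p=4,n=0: res = 33+4 = 37
p=4,n=1: res = 37+5 = 42
p=4,n=2: res = 42+6 = 48
p=4,n=3: res = 48+7 = 55
p=4,n=4: res = 55+8 = 63
p=4,n=5: res = 63+9 = 72
p=4,n=6: res = 72+10 = 82
p=5,n=0: res = 82+5 = 87
p=5,n=1: res = 87+6 = 93
p=5,n=2: res = 93+7 = 100
p=5,n=3: res = 100+8 = 108
p=5,n=4: res = 108+9 = 117
p=5,n=5: res = 117+10 = 127
p=5,n=6: res = 127+11 = 138
p=5,n=7: res = 138+12 = 150

150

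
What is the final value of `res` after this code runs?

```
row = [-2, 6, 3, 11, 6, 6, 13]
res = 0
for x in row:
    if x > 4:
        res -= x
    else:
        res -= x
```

x=-2: not >4, res = 0-(-2) = 2
x=6: >4, res = 2-6 = -4
x=3: not >4, res = (-4)-3 = -7
x=11: >4, res = (-7)-11 = -18
x=6: >4, res = (-18)-6 = -24
x=6: >4, res = (-24)-6 = -30
x=13: >4, res = (-30)-13 = -43

-43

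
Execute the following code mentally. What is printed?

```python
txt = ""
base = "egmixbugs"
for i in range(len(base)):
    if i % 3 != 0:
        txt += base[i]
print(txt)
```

i=0: skip
i=1: add 'g' → 'g'
i=2: add 'm' → 'gm'
i=3: skip
i=4: add 'x' → 'gmx'
i=5: add 'b' → 'gmxb'
i=6: skip
i=7: add 'g' → 'gmxbg'
i=8: add 's' → 'gmxbgs'

gmxbgs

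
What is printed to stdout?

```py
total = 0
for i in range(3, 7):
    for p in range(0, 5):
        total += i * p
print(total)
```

i=3,p=0: total = 0+0 = 0
i=3,p=1: total = 0+3 = 3
i=3,p=2: total = 3+6 = 9
i=3,p=3: total = 9+9 = 18
i=3,p=4: total = 18+12 = 30
i=4,p=0: total = 30+0 = 30
i=4,p=1: total = 30+4 = 34
i=4,p=2: total = 34+8 = 42
i=4,p=3: total = 42+12 = 54
i=4,p=4: total = 54+16 = 70
i=5,p=0: total = 70+0 = 70
i=5,p=1: total = 70+5 = 75
i=5,p=2: total = 75+10 = 85
i=5,p=3: total = 85+15 = 100
i=5,p=4: total = 100+20 = 120
i=6,p=0: total = 120+0 = 120
i=6,p=1: total = 120+6 = 126
i=6,p=2: total = 126+12 = 138
i=6,p=3: total = 138+18 = 156
i=6,p=4: total = 156+24 = 180

180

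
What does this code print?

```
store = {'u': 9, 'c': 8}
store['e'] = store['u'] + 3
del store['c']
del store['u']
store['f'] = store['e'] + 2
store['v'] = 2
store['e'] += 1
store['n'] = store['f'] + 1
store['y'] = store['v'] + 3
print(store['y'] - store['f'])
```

-9

store['e'] = store['u']+3 = 12 → {'u': 9, 'c': 8, 'e': 12}
del 'c' → {'u': 9, 'e': 12}
del 'u' → {'e': 12}
store['f'] = store['e']+2 = 14 → {'e': 12, 'f': 14}
store['v'] = 2 → {'e': 12, 'f': 14, 'v': 2}
store['e'] = 12+1 = 13 → {'e': 13, 'f': 14, 'v': 2}
store['n'] = store['f']+1 = 15 → {'e': 13, 'f': 14, 'v': 2, 'n': 15}
store['y'] = store['v']+3 = 5 → {'e': 13, 'f': 14, 'v': 2, 'n': 15, 'y': 5}
store['y']-store['f'] = 5-14 = -9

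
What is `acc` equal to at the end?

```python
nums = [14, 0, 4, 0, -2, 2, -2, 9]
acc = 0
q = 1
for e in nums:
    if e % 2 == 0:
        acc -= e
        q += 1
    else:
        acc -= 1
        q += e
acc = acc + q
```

e=14: even, acc = 0-14 = -14; q=2
e=0: even, acc = (-14)-0 = -14; q=3
e=4: even, acc = (-14)-4 = -18; q=4
e=0: even, acc = (-18)-0 = -18; q=5
e=-2: even, acc = (-18)-(-2) = -16; q=6
e=2: even, acc = (-16)-2 = -18; q=7
e=-2: even, acc = (-18)-(-2) = -16; q=8
e=9: not even, acc = (-16)-1 = -17; q=17
acc+q = (-17)+17 = 0

0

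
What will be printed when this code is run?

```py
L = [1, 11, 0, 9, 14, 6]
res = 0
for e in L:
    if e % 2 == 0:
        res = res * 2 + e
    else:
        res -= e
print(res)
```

-98

e=1: not even, res = 0-1 = -1
e=11: not even, res = (-1)-11 = -12
e=0: even, res = (-12)*2+0 = -24
e=9: not even, res = (-24)-9 = -33
e=14: even, res = (-33)*2+14 = -52
e=6: even, res = (-52)*2+6 = -98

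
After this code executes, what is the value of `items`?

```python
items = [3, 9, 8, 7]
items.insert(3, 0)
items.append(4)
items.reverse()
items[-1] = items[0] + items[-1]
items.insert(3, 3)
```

[4, 7, 0, 3, 8, 9, 7]

insert 0 at 3 → [3, 9, 8, 0, 7]
append 4 → [3, 9, 8, 0, 7, 4]
reverse → [4, 7, 0, 8, 9, 3]
items[-1] = items[0]+items[-1] = 4+3 = 7 → [4, 7, 0, 8, 9, 7]
insert 3 at 3 → [4, 7, 0, 3, 8, 9, 7]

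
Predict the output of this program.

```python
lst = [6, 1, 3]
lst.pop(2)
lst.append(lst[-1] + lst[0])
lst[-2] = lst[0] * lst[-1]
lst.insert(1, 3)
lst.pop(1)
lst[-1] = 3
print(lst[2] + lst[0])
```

pop(2) removes 3 → [6, 1]
append lst[-1]+lst[0] = 1+6 = 7 → [6, 1, 7]
lst[-2] = lst[0]*lst[-1] = 6*7 = 42 → [6, 42, 7]
insert 3 at 1 → [6, 3, 42, 7]
pop(1) removes 3 → [6, 42, 7]
lst[-1] = 3 → [6, 42, 3]
lst[2]+lst[0] = 3+6 = 9

9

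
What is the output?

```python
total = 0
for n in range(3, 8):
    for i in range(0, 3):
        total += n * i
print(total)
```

n=3,i=0: total = 0+0 = 0
n=3,i=1: total = 0+3 = 3
n=3,i=2: total = 3+6 = 9
n=4,i=0: total = 9+0 = 9
n=4,i=1: total = 9+4 = 13
n=4,i=2: total = 13+8 = 21
n=5,i=0: total = 21+0 = 21
n=5,i=1: total = 21+5 = 26
n=5,i=2: total = 26+10 = 36
n=6,i=0: total = 36+0 = 36
n=6,i=1: total = 36+6 = 42
n=6,i=2: total = 42+12 = 54
n=7,i=0: total = 54+0 = 54
n=7,i=1: total = 54+7 = 61
n=7,i=2: total = 61+14 = 75

75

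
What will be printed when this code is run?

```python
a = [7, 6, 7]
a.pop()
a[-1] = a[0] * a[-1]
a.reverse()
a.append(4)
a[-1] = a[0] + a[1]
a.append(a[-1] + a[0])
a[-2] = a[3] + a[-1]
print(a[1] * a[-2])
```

1274

pop() removes 7 → [7, 6]
a[-1] = a[0]*a[-1] = 7*6 = 42 → [7, 42]
reverse → [42, 7]
append 4 → [42, 7, 4]
a[-1] = a[0]+a[1] = 42+7 = 49 → [42, 7, 49]
append a[-1]+a[0] = 49+42 = 91 → [42, 7, 49, 91]
a[-2] = a[3]+a[-1] = 91+91 = 182 → [42, 7, 182, 91]
a[1]*a[-2] = 7*182 = 1274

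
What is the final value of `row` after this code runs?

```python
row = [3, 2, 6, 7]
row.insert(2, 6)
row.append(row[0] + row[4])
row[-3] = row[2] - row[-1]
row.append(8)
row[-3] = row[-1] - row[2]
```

[3, 2, 6, -4, 2, 10, 8]

insert 6 at 2 → [3, 2, 6, 6, 7]
append row[0]+row[4] = 3+7 = 10 → [3, 2, 6, 6, 7, 10]
row[-3] = row[2]-row[-1] = 6-10 = -4 → [3, 2, 6, -4, 7, 10]
append 8 → [3, 2, 6, -4, 7, 10, 8]
row[-3] = row[-1]-row[2] = 8-6 = 2 → [3, 2, 6, -4, 2, 10, 8]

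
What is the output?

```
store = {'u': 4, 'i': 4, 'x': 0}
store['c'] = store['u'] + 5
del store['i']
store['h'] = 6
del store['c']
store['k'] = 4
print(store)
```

{'u': 4, 'x': 0, 'h': 6, 'k': 4}

store['c'] = store['u']+5 = 9 → {'u': 4, 'i': 4, 'x': 0, 'c': 9}
del 'i' → {'u': 4, 'x': 0, 'c': 9}
store['h'] = 6 → {'u': 4, 'x': 0, 'c': 9, 'h': 6}
del 'c' → {'u': 4, 'x': 0, 'h': 6}
store['k'] = 4 → {'u': 4, 'x': 0, 'h': 6, 'k': 4}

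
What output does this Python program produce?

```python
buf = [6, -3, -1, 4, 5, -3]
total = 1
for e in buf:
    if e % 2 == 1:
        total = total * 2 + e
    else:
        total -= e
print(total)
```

e=6: not odd, total = 1-6 = -5
e=-3: odd, total = (-5)*2+(-3) = -13
e=-1: odd, total = (-13)*2+(-1) = -27
e=4: not odd, total = (-27)-4 = -31
e=5: odd, total = (-31)*2+5 = -57
e=-3: odd, total = (-57)*2+(-3) = -117

-117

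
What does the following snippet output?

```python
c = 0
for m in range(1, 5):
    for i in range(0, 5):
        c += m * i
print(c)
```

100

m=1,i=0: c = 0+0 = 0
m=1,i=1: c = 0+1 = 1
m=1,i=2: c = 1+2 = 3
m=1,i=3: c = 3+3 = 6
m=1,i=4: c = 6+4 = 10
m=2,i=0: c = 10+0 = 10
m=2,i=1: c = 10+2 = 12
m=2,i=2: c = 12+4 = 16
m=2,i=3: c = 16+6 = 22
m=2,i=4: c = 22+8 = 30
m=3,i=0: c = 30+0 = 30
m=3,i=1: c = 30+3 = 33
m=3,i=2: c = 33+6 = 39
m=3,i=3: c = 39+9 = 48
m=3,i=4: c = 48+12 = 60
m=4,i=0: c = 60+0 = 60
m=4,i=1: c = 60+4 = 64
m=4,i=2: c = 64+8 = 72
m=4,i=3: c = 72+12 = 84
m=4,i=4: c = 84+16 = 100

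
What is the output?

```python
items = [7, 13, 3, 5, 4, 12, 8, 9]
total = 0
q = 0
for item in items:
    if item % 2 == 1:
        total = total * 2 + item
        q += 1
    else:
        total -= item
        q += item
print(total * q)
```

5771

item=7: odd, total = 0*2+7 = 7; q=1
item=13: odd, total = 7*2+13 = 27; q=2
item=3: odd, total = 27*2+3 = 57; q=3
item=5: odd, total = 57*2+5 = 119; q=4
item=4: not odd, total = 119-4 = 115; q=8
item=12: not odd, total = 115-12 = 103; q=20
item=8: not odd, total = 103-8 = 95; q=28
item=9: odd, total = 95*2+9 = 199; q=29
total*q = 199*29 = 5771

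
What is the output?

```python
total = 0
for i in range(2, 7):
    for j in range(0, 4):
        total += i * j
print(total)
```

i=2,j=0: total = 0+0 = 0
i=2,j=1: total = 0+2 = 2
i=2,j=2: total = 2+4 = 6
i=2,j=3: total = 6+6 = 12
i=3,j=0: total = 12+0 = 12
i=3,j=1: total = 12+3 = 15
i=3,j=2: total = 15+6 = 21
i=3,j=3: total = 21+9 = 30
i=4,j=0: total = 30+0 = 30
i=4,j=1: total = 30+4 = 34
i=4,j=2: total = 34+8 = 42
i=4,j=3: total = 42+12 = 54
i=5,j=0: total = 54+0 = 54
i=5,j=1: total = 54+5 = 59
i=5,j=2: total = 59+10 = 69
i=5,j=3: total = 69+15 = 84
i=6,j=0: total = 84+0 = 84
i=6,j=1: total = 84+6 = 90
i=6,j=2: total = 90+12 = 102
i=6,j=3: total = 102+18 = 120

120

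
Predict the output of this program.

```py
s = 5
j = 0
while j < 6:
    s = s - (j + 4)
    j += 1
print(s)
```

j=0: s = 5-4 = 1
j=1: s = 1-5 = -4
j=2: s = (-4)-6 = -10
j=3: s = (-10)-7 = -17
j=4: s = (-17)-8 = -25
j=5: s = (-25)-9 = -34

-34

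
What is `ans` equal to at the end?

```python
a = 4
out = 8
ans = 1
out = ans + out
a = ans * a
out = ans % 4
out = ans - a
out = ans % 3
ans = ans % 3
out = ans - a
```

1

out = 1+8 = 9
a = 1*4 = 4
out = 1%4 = 1
out = 1-4 = -3
out = 1%3 = 1
ans = 1%3 = 1
out = 1-4 = -3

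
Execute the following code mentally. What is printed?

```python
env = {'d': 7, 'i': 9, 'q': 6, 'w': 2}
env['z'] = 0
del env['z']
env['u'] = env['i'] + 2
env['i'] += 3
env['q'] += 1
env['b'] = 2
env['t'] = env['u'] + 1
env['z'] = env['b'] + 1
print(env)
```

{'d': 7, 'i': 12, 'q': 7, 'w': 2, 'u': 11, 'b': 2, 't': 12, 'z': 3}

env['z'] = 0 → {'d': 7, 'i': 9, 'q': 6, 'w': 2, 'z': 0}
del 'z' → {'d': 7, 'i': 9, 'q': 6, 'w': 2}
env['u'] = env['i']+2 = 11 → {'d': 7, 'i': 9, 'q': 6, 'w': 2, 'u': 11}
env['i'] = 9+3 = 12 → {'d': 7, 'i': 12, 'q': 6, 'w': 2, 'u': 11}
env['q'] = 6+1 = 7 → {'d': 7, 'i': 12, 'q': 7, 'w': 2, 'u': 11}
env['b'] = 2 → {'d': 7, 'i': 12, 'q': 7, 'w': 2, 'u': 11, 'b': 2}
env['t'] = env['u']+1 = 12 → {'d': 7, 'i': 12, 'q': 7, 'w': 2, 'u': 11, 'b': 2, 't': 12}
env['z'] = env['b']+1 = 3 → {'d': 7, 'i': 12, 'q': 7, 'w': 2, 'u': 11, 'b': 2, 't': 12, 'z': 3}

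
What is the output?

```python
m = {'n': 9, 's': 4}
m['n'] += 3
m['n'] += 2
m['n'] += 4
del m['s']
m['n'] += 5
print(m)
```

m['n'] = 9+3 = 12 → {'n': 12, 's': 4}
m['n'] = 12+2 = 14 → {'n': 14, 's': 4}
m['n'] = 14+4 = 18 → {'n': 18, 's': 4}
del 's' → {'n': 18}
m['n'] = 18+5 = 23 → {'n': 23}

{'n': 23}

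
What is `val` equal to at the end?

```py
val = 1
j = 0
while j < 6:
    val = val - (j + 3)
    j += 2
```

j=0: val = 1-3 = -2
j=2: val = (-2)-5 = -7
j=4: val = (-7)-7 = -14

-14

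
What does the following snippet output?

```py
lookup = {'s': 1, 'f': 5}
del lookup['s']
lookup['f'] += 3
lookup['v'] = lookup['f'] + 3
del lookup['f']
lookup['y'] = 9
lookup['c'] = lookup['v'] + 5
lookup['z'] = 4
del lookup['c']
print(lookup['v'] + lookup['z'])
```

15

del 's' → {'f': 5}
lookup['f'] = 5+3 = 8 → {'f': 8}
lookup['v'] = lookup['f']+3 = 11 → {'f': 8, 'v': 11}
del 'f' → {'v': 11}
lookup['y'] = 9 → {'v': 11, 'y': 9}
lookup['c'] = lookup['v']+5 = 16 → {'v': 11, 'y': 9, 'c': 16}
lookup['z'] = 4 → {'v': 11, 'y': 9, 'c': 16, 'z': 4}
del 'c' → {'v': 11, 'y': 9, 'z': 4}
lookup['v']+lookup['z'] = 11+4 = 15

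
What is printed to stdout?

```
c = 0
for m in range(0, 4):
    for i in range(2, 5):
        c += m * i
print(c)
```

54

m=0,i=2: c = 0+0 = 0
m=0,i=3: c = 0+0 = 0
m=0,i=4: c = 0+0 = 0
m=1,i=2: c = 0+2 = 2
m=1,i=3: c = 2+3 = 5
m=1,i=4: c = 5+4 = 9
m=2,i=2: c = 9+4 = 13
m=2,i=3: c = 13+6 = 19
m=2,i=4: c = 19+8 = 27
m=3,i=2: c = 27+6 = 33
m=3,i=3: c = 33+9 = 42
m=3,i=4: c = 42+12 = 54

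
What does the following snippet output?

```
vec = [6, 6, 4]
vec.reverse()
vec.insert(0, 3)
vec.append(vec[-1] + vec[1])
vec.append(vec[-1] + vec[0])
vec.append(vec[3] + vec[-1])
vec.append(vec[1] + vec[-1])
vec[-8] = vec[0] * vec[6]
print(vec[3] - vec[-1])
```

reverse → [4, 6, 6]
insert 3 at 0 → [3, 4, 6, 6]
append vec[-1]+vec[1] = 6+4 = 10 → [3, 4, 6, 6, 10]
append vec[-1]+vec[0] = 10+3 = 13 → [3, 4, 6, 6, 10, 13]
append vec[3]+vec[-1] = 6+13 = 19 → [3, 4, 6, 6, 10, 13, 19]
append vec[1]+vec[-1] = 4+19 = 23 → [3, 4, 6, 6, 10, 13, 19, 23]
vec[-8] = vec[0]*vec[6] = 3*19 = 57 → [57, 4, 6, 6, 10, 13, 19, 23]
vec[3]-vec[-1] = 6-23 = -17

-17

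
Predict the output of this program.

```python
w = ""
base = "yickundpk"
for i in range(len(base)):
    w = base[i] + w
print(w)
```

i=0: prepend 'y' → 'y'
i=1: prepend 'i' → 'iy'
i=2: prepend 'c' → 'ciy'
i=3: prepend 'k' → 'kciy'
i=4: prepend 'u' → 'ukciy'
i=5: prepend 'n' → 'nukciy'
i=6: prepend 'd' → 'dnukciy'
i=7: prepend 'p' → 'pdnukciy'
i=8: prepend 'k' → 'kpdnukciy'

kpdnukciy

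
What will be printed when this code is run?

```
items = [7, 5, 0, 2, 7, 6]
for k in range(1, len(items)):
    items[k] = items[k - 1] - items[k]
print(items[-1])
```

-13

k=1: items[1] = 7-5 = 2 → [7, 2, 0, 2, 7, 6]
k=2: items[2] = 2-0 = 2 → [7, 2, 2, 2, 7, 6]
k=3: items[3] = 2-2 = 0 → [7, 2, 2, 0, 7, 6]
k=4: items[4] = 0-7 = -7 → [7, 2, 2, 0, -7, 6]
k=5: items[5] = (-7)-6 = -13 → [7, 2, 2, 0, -7, -13]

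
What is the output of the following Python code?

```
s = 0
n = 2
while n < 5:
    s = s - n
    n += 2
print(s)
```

n=2: s = 0-2 = -2
n=4: s = (-2)-4 = -6

-6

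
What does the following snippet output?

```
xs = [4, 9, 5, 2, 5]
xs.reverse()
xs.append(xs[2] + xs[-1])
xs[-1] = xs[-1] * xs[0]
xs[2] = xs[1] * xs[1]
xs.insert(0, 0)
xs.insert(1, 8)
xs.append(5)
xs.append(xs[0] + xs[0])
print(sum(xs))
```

reverse → [5, 2, 5, 9, 4]
append xs[2]+xs[-1] = 5+4 = 9 → [5, 2, 5, 9, 4, 9]
xs[-1] = xs[-1]*xs[0] = 9*5 = 45 → [5, 2, 5, 9, 4, 45]
xs[2] = xs[1]*xs[1] = 2*2 = 4 → [5, 2, 4, 9, 4, 45]
insert 0 at 0 → [0, 5, 2, 4, 9, 4, 45]
insert 8 at 1 → [0, 8, 5, 2, 4, 9, 4, 45]
append 5 → [0, 8, 5, 2, 4, 9, 4, 45, 5]
append xs[0]+xs[0] = 0+0 = 0 → [0, 8, 5, 2, 4, 9, 4, 45, 5, 0]
sum = 82

82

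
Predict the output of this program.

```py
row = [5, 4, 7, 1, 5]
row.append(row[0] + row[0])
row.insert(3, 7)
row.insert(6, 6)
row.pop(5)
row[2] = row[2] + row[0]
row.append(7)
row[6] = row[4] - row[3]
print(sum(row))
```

36

append row[0]+row[0] = 5+5 = 10 → [5, 4, 7, 1, 5, 10]
insert 7 at 3 → [5, 4, 7, 7, 1, 5, 10]
insert 6 at 6 → [5, 4, 7, 7, 1, 5, 6, 10]
pop(5) removes 5 → [5, 4, 7, 7, 1, 6, 10]
row[2] = row[2]+row[0] = 7+5 = 12 → [5, 4, 12, 7, 1, 6, 10]
append 7 → [5, 4, 12, 7, 1, 6, 10, 7]
row[6] = row[4]-row[3] = 1-7 = -6 → [5, 4, 12, 7, 1, 6, -6, 7]
sum = 36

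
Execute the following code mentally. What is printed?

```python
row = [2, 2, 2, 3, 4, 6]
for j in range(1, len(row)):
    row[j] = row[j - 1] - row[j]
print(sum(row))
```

-29

j=1: row[1] = 2-2 = 0 → [2, 0, 2, 3, 4, 6]
j=2: row[2] = 0-2 = -2 → [2, 0, -2, 3, 4, 6]
j=3: row[3] = (-2)-3 = -5 → [2, 0, -2, -5, 4, 6]
j=4: row[4] = (-5)-4 = -9 → [2, 0, -2, -5, -9, 6]
j=5: row[5] = (-9)-6 = -15 → [2, 0, -2, -5, -9, -15]
sum = -29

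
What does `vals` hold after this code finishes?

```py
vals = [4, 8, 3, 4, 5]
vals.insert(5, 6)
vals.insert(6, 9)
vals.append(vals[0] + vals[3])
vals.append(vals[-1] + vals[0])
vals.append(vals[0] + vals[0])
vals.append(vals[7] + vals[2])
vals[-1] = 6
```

[4, 8, 3, 4, 5, 6, 9, 8, 12, 8, 6]

insert 6 at 5 → [4, 8, 3, 4, 5, 6]
insert 9 at 6 → [4, 8, 3, 4, 5, 6, 9]
append vals[0]+vals[3] = 4+4 = 8 → [4, 8, 3, 4, 5, 6, 9, 8]
append vals[-1]+vals[0] = 8+4 = 12 → [4, 8, 3, 4, 5, 6, 9, 8, 12]
append vals[0]+vals[0] = 4+4 = 8 → [4, 8, 3, 4, 5, 6, 9, 8, 12, 8]
append vals[7]+vals[2] = 8+3 = 11 → [4, 8, 3, 4, 5, 6, 9, 8, 12, 8, 11]
vals[-1] = 6 → [4, 8, 3, 4, 5, 6, 9, 8, 12, 8, 6]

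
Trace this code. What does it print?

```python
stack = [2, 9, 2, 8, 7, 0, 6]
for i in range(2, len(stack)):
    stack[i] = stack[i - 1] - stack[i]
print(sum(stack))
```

-13

i=2: stack[2] = 9-2 = 7 → [2, 9, 7, 8, 7, 0, 6]
i=3: stack[3] = 7-8 = -1 → [2, 9, 7, -1, 7, 0, 6]
i=4: stack[4] = (-1)-7 = -8 → [2, 9, 7, -1, -8, 0, 6]
i=5: stack[5] = (-8)-0 = -8 → [2, 9, 7, -1, -8, -8, 6]
i=6: stack[6] = (-8)-6 = -14 → [2, 9, 7, -1, -8, -8, -14]
sum = -13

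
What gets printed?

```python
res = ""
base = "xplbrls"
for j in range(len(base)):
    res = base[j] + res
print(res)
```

j=0: prepend 'x' → 'x'
j=1: prepend 'p' → 'px'
j=2: prepend 'l' → 'lpx'
j=3: prepend 'b' → 'blpx'
j=4: prepend 'r' → 'rblpx'
j=5: prepend 'l' → 'lrblpx'
j=6: prepend 's' → 'slrblpx'

slrblpx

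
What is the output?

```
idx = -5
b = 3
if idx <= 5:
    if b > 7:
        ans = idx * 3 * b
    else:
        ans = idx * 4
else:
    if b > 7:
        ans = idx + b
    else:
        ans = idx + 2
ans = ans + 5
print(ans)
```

idx=-5, b=3
idx <= 5 is True; b > 7 is False
→ ans = idx * 4 = -20
ans = (-20)+5 = -15

-15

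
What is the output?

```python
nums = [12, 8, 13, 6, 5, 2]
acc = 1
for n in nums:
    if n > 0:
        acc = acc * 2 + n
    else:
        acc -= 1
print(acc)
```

716

n=12: >0, acc = 1*2+12 = 14
n=8: >0, acc = 14*2+8 = 36
n=13: >0, acc = 36*2+13 = 85
n=6: >0, acc = 85*2+6 = 176
n=5: >0, acc = 176*2+5 = 357
n=2: >0, acc = 357*2+2 = 716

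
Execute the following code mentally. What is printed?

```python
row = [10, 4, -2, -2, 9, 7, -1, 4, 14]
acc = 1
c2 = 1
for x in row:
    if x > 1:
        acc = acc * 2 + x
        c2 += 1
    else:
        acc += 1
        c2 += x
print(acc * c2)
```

x=10: >1, acc = 1*2+10 = 12; c2=2
x=4: >1, acc = 12*2+4 = 28; c2=3
x=-2: not >1, acc = 28+1 = 29; c2=1
x=-2: not >1, acc = 29+1 = 30; c2=-1
x=9: >1, acc = 30*2+9 = 69; c2=0
x=7: >1, acc = 69*2+7 = 145; c2=1
x=-1: not >1, acc = 145+1 = 146; c2=0
x=4: >1, acc = 146*2+4 = 296; c2=1
x=14: >1, acc = 296*2+14 = 606; c2=2
acc*c2 = 606*2 = 1212

1212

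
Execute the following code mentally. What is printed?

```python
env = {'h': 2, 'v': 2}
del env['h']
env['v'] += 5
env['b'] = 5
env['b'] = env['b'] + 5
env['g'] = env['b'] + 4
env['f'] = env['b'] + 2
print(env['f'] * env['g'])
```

del 'h' → {'v': 2}
env['v'] = 2+5 = 7 → {'v': 7}
env['b'] = 5 → {'v': 7, 'b': 5}
env['b'] = env['b']+5 = 10 → {'v': 7, 'b': 10}
env['g'] = env['b']+4 = 14 → {'v': 7, 'b': 10, 'g': 14}
env['f'] = env['b']+2 = 12 → {'v': 7, 'b': 10, 'g': 14, 'f': 12}
env['f']*env['g'] = 12*14 = 168

168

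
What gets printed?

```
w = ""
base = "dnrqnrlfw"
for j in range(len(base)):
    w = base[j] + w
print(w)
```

j=0: prepend 'd' → 'd'
j=1: prepend 'n' → 'nd'
j=2: prepend 'r' → 'rnd'
j=3: prepend 'q' → 'qrnd'
j=4: prepend 'n' → 'nqrnd'
j=5: prepend 'r' → 'rnqrnd'
j=6: prepend 'l' → 'lrnqrnd'
j=7: prepend 'f' → 'flrnqrnd'
j=8: prepend 'w' → 'wflrnqrnd'

wflrnqrnd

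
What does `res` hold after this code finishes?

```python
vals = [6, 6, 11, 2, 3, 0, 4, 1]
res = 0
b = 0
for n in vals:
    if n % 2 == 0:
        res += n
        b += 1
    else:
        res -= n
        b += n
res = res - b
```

-17

n=6: even, res = 0+6 = 6; b=1
n=6: even, res = 6+6 = 12; b=2
n=11: not even, res = 12-11 = 1; b=13
n=2: even, res = 1+2 = 3; b=14
n=3: not even, res = 3-3 = 0; b=17
n=0: even, res = 0+0 = 0; b=18
n=4: even, res = 0+4 = 4; b=19
n=1: not even, res = 4-1 = 3; b=20
res-b = 3-20 = -17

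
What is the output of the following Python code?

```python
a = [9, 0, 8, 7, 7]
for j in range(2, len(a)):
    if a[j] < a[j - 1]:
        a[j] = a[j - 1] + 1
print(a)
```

[9, 0, 8, 9, 10]

j=2: 8>=0, unchanged → [9, 0, 8, 7, 7]
j=3: 7<8, a[3] = 8+1 = 9 → [9, 0, 8, 9, 7]
j=4: 7<9, a[4] = 9+1 = 10 → [9, 0, 8, 9, 10]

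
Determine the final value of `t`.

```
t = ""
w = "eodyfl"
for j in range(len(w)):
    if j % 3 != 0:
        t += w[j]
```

j=0: skip
j=1: add 'o' → 'o'
j=2: add 'd' → 'od'
j=3: skip
j=4: add 'f' → 'odf'
j=5: add 'l' → 'odfl'

'odfl'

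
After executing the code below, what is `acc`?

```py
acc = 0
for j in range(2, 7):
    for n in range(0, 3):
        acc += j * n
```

j=2,n=0: acc = 0+0 = 0
j=2,n=1: acc = 0+2 = 2
j=2,n=2: acc = 2+4 = 6
j=3,n=0: acc = 6+0 = 6
j=3,n=1: acc = 6+3 = 9
j=3,n=2: acc = 9+6 = 15
j=4,n=0: acc = 15+0 = 15
j=4,n=1: acc = 15+4 = 19
j=4,n=2: acc = 19+8 = 27
j=5,n=0: acc = 27+0 = 27
j=5,n=1: acc = 27+5 = 32
j=5,n=2: acc = 32+10 = 42
j=6,n=0: acc = 42+0 = 42
j=6,n=1: acc = 42+6 = 48
j=6,n=2: acc = 48+12 = 60

60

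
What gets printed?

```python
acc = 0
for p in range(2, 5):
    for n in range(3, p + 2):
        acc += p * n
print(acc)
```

75

p=2,n=3: acc = 0+6 = 6
p=3,n=3: acc = 6+9 = 15
p=3,n=4: acc = 15+12 = 27
p=4,n=3: acc = 27+12 = 39
p=4,n=4: acc = 39+16 = 55
p=4,n=5: acc = 55+20 = 75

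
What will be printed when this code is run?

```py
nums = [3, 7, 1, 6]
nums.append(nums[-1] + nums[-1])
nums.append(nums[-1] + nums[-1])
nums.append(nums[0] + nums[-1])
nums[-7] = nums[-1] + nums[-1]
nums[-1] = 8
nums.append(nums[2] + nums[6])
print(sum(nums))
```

append nums[-1]+nums[-1] = 6+6 = 12 → [3, 7, 1, 6, 12]
append nums[-1]+nums[-1] = 12+12 = 24 → [3, 7, 1, 6, 12, 24]
append nums[0]+nums[-1] = 3+24 = 27 → [3, 7, 1, 6, 12, 24, 27]
nums[-7] = nums[-1]+nums[-1] = 27+27 = 54 → [54, 7, 1, 6, 12, 24, 27]
nums[-1] = 8 → [54, 7, 1, 6, 12, 24, 8]
append nums[2]+nums[6] = 1+8 = 9 → [54, 7, 1, 6, 12, 24, 8, 9]
sum = 121

121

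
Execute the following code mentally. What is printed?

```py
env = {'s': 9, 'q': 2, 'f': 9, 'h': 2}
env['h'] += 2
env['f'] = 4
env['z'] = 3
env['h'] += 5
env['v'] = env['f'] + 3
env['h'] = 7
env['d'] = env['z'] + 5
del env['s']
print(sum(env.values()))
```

31

env['h'] = 2+2 = 4 → {'s': 9, 'q': 2, 'f': 9, 'h': 4}
env['f'] = 4 → {'s': 9, 'q': 2, 'f': 4, 'h': 4}
env['z'] = 3 → {'s': 9, 'q': 2, 'f': 4, 'h': 4, 'z': 3}
env['h'] = 4+5 = 9 → {'s': 9, 'q': 2, 'f': 4, 'h': 9, 'z': 3}
env['v'] = env['f']+3 = 7 → {'s': 9, 'q': 2, 'f': 4, 'h': 9, 'z': 3, 'v': 7}
env['h'] = 7 → {'s': 9, 'q': 2, 'f': 4, 'h': 7, 'z': 3, 'v': 7}
env['d'] = env['z']+5 = 8 → {'s': 9, 'q': 2, 'f': 4, 'h': 7, 'z': 3, 'v': 7, 'd': 8}
del 's' → {'q': 2, 'f': 4, 'h': 7, 'z': 3, 'v': 7, 'd': 8}
sum of values = 31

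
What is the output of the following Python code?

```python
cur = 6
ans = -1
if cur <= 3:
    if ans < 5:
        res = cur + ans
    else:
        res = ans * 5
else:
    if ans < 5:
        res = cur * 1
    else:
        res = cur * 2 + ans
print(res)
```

6

cur=6, ans=-1
cur <= 3 is False; ans < 5 is True
→ res = cur * 1 = 6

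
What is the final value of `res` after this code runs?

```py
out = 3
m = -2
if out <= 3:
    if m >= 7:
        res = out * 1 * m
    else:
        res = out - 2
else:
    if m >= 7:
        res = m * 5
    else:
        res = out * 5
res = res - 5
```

-4

out=3, m=-2
out <= 3 is True; m >= 7 is False
→ res = out - 2 = 1
res = 1-5 = -4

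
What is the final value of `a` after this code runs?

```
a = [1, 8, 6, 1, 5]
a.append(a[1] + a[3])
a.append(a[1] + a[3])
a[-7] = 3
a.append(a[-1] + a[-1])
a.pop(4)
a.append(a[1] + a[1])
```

[3, 8, 6, 1, 9, 9, 18, 16]

append a[1]+a[3] = 8+1 = 9 → [1, 8, 6, 1, 5, 9]
append a[1]+a[3] = 8+1 = 9 → [1, 8, 6, 1, 5, 9, 9]
a[-7] = 3 → [3, 8, 6, 1, 5, 9, 9]
append a[-1]+a[-1] = 9+9 = 18 → [3, 8, 6, 1, 5, 9, 9, 18]
pop(4) removes 5 → [3, 8, 6, 1, 9, 9, 18]
append a[1]+a[1] = 8+8 = 16 → [3, 8, 6, 1, 9, 9, 18, 16]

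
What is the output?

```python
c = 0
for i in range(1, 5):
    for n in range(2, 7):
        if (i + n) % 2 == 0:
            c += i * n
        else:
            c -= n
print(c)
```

i=1,n=2: odd sum, c = 0-2 = -2
i=1,n=3: even sum, c = (-2)+3 = 1
i=1,n=4: odd sum, c = 1-4 = -3
i=1,n=5: even sum, c = (-3)+5 = 2
i=1,n=6: odd sum, c = 2-6 = -4
i=2,n=2: even sum, c = (-4)+4 = 0
i=2,n=3: odd sum, c = 0-3 = -3
i=2,n=4: even sum, c = (-3)+8 = 5
i=2,n=5: odd sum, c = 5-5 = 0
i=2,n=6: even sum, c = 0+12 = 12
i=3,n=2: odd sum, c = 12-2 = 10
i=3,n=3: even sum, c = 10+9 = 19
i=3,n=4: odd sum, c = 19-4 = 15
i=3,n=5: even sum, c = 15+15 = 30
i=3,n=6: odd sum, c = 30-6 = 24
i=4,n=2: even sum, c = 24+8 = 32
i=4,n=3: odd sum, c = 32-3 = 29
i=4,n=4: even sum, c = 29+16 = 45
i=4,n=5: odd sum, c = 45-5 = 40
i=4,n=6: even sum, c = 40+24 = 64

64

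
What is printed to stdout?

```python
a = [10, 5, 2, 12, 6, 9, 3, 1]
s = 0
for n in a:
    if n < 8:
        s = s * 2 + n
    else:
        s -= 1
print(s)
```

83

n=10: not <8, s = 0-1 = -1
n=5: <8, s = (-1)*2+5 = 3
n=2: <8, s = 3*2+2 = 8
n=12: not <8, s = 8-1 = 7
n=6: <8, s = 7*2+6 = 20
n=9: not <8, s = 20-1 = 19
n=3: <8, s = 19*2+3 = 41
n=1: <8, s = 41*2+1 = 83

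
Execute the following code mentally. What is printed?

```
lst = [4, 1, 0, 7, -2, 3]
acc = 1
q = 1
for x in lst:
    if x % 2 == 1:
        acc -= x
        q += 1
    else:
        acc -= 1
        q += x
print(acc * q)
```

x=4: not odd, acc = 1-1 = 0; q=5
x=1: odd, acc = 0-1 = -1; q=6
x=0: not odd, acc = (-1)-1 = -2; q=6
x=7: odd, acc = (-2)-7 = -9; q=7
x=-2: not odd, acc = (-9)-1 = -10; q=5
x=3: odd, acc = (-10)-3 = -13; q=6
acc*q = (-13)*6 = -78

-78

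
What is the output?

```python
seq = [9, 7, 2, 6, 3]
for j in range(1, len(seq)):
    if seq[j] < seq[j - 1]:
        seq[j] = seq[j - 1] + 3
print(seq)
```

[9, 12, 15, 18, 21]

j=1: 7<9, seq[1] = 9+3 = 12 → [9, 12, 2, 6, 3]
j=2: 2<12, seq[2] = 12+3 = 15 → [9, 12, 15, 6, 3]
j=3: 6<15, seq[3] = 15+3 = 18 → [9, 12, 15, 18, 3]
j=4: 3<18, seq[4] = 18+3 = 21 → [9, 12, 15, 18, 21]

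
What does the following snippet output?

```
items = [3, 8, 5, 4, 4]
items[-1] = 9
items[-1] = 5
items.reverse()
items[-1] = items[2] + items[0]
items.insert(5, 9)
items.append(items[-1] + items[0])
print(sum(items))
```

items[-1] = 9 → [3, 8, 5, 4, 9]
items[-1] = 5 → [3, 8, 5, 4, 5]
reverse → [5, 4, 5, 8, 3]
items[-1] = items[2]+items[0] = 5+5 = 10 → [5, 4, 5, 8, 10]
insert 9 at 5 → [5, 4, 5, 8, 10, 9]
append items[-1]+items[0] = 9+5 = 14 → [5, 4, 5, 8, 10, 9, 14]
sum = 55

55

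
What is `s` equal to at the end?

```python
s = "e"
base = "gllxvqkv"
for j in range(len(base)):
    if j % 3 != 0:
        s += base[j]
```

'ellvqv'

j=0: skip
j=1: add 'l' → 'el'
j=2: add 'l' → 'ell'
j=3: skip
j=4: add 'v' → 'ellv'
j=5: add 'q' → 'ellvq'
j=6: skip
j=7: add 'v' → 'ellvqv'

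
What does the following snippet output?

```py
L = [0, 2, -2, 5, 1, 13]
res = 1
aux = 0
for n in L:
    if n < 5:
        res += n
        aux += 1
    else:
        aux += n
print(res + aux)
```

n=0: <5, res = 1+0 = 1; aux=1
n=2: <5, res = 1+2 = 3; aux=2
n=-2: <5, res = 3+(-2) = 1; aux=3
n=5: not <5; aux=8
n=1: <5, res = 1+1 = 2; aux=9
n=13: not <5; aux=22
res+aux = 2+22 = 24

24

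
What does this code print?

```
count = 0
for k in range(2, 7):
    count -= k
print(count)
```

-20

k=2: count = 0-2 = -2
k=3: count = (-2)-3 = -5
k=4: count = (-5)-4 = -9
k=5: count = (-9)-5 = -14
k=6: count = (-14)-6 = -20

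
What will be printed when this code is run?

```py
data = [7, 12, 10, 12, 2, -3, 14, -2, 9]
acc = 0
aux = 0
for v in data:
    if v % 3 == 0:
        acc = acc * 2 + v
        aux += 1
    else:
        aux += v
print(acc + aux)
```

182

v=7: not %3==0; aux=7
v=12: %3==0, acc = 0*2+12 = 12; aux=8
v=10: not %3==0; aux=18
v=12: %3==0, acc = 12*2+12 = 36; aux=19
v=2: not %3==0; aux=21
v=-3: %3==0, acc = 36*2+(-3) = 69; aux=22
v=14: not %3==0; aux=36
v=-2: not %3==0; aux=34
v=9: %3==0, acc = 69*2+9 = 147; aux=35
acc+aux = 147+35 = 182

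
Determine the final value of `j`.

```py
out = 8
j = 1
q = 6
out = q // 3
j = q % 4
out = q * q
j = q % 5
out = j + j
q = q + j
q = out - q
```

out = 6//3 = 2
j = 6%4 = 2
out = 6*6 = 36
j = 6%5 = 1
out = 1+1 = 2
q = 6+1 = 7
q = 2-7 = -5

1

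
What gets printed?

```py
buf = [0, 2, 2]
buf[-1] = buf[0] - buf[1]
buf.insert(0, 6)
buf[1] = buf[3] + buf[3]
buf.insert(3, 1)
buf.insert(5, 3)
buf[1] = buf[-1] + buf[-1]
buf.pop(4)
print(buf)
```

buf[-1] = buf[0]-buf[1] = 0-2 = -2 → [0, 2, -2]
insert 6 at 0 → [6, 0, 2, -2]
buf[1] = buf[3]+buf[3] = (-2)+(-2) = -4 → [6, -4, 2, -2]
insert 1 at 3 → [6, -4, 2, 1, -2]
insert 3 at 5 → [6, -4, 2, 1, -2, 3]
buf[1] = buf[-1]+buf[-1] = 3+3 = 6 → [6, 6, 2, 1, -2, 3]
pop(4) removes -2 → [6, 6, 2, 1, 3]

[6, 6, 2, 1, 3]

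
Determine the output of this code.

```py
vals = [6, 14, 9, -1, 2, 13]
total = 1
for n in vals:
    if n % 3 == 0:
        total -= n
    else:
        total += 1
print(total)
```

-10

n=6: %3==0, total = 1-6 = -5
n=14: not %3==0, total = (-5)+1 = -4
n=9: %3==0, total = (-4)-9 = -13
n=-1: not %3==0, total = (-13)+1 = -12
n=2: not %3==0, total = (-12)+1 = -11
n=13: not %3==0, total = (-11)+1 = -10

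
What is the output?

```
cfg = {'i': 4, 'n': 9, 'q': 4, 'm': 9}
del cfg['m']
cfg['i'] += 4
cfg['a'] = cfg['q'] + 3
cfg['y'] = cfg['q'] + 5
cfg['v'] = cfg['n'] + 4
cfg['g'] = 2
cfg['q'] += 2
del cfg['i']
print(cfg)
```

{'n': 9, 'q': 6, 'a': 7, 'y': 9, 'v': 13, 'g': 2}

del 'm' → {'i': 4, 'n': 9, 'q': 4}
cfg['i'] = 4+4 = 8 → {'i': 8, 'n': 9, 'q': 4}
cfg['a'] = cfg['q']+3 = 7 → {'i': 8, 'n': 9, 'q': 4, 'a': 7}
cfg['y'] = cfg['q']+5 = 9 → {'i': 8, 'n': 9, 'q': 4, 'a': 7, 'y': 9}
cfg['v'] = cfg['n']+4 = 13 → {'i': 8, 'n': 9, 'q': 4, 'a': 7, 'y': 9, 'v': 13}
cfg['g'] = 2 → {'i': 8, 'n': 9, 'q': 4, 'a': 7, 'y': 9, 'v': 13, 'g': 2}
cfg['q'] = 4+2 = 6 → {'i': 8, 'n': 9, 'q': 6, 'a': 7, 'y': 9, 'v': 13, 'g': 2}
del 'i' → {'n': 9, 'q': 6, 'a': 7, 'y': 9, 'v': 13, 'g': 2}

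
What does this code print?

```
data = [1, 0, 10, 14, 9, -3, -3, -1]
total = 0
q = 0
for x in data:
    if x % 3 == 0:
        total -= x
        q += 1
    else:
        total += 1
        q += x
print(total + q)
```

x=1: not %3==0, total = 0+1 = 1; q=1
x=0: %3==0, total = 1-0 = 1; q=2
x=10: not %3==0, total = 1+1 = 2; q=12
x=14: not %3==0, total = 2+1 = 3; q=26
x=9: %3==0, total = 3-9 = -6; q=27
x=-3: %3==0, total = (-6)-(-3) = -3; q=28
x=-3: %3==0, total = (-3)-(-3) = 0; q=29
x=-1: not %3==0, total = 0+1 = 1; q=28
total+q = 1+28 = 29

29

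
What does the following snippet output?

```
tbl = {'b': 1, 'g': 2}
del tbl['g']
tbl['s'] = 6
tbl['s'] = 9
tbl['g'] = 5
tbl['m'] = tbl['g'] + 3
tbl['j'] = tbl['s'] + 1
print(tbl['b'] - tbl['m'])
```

del 'g' → {'b': 1}
tbl['s'] = 6 → {'b': 1, 's': 6}
tbl['s'] = 9 → {'b': 1, 's': 9}
tbl['g'] = 5 → {'b': 1, 's': 9, 'g': 5}
tbl['m'] = tbl['g']+3 = 8 → {'b': 1, 's': 9, 'g': 5, 'm': 8}
tbl['j'] = tbl['s']+1 = 10 → {'b': 1, 's': 9, 'g': 5, 'm': 8, 'j': 10}
tbl['b']-tbl['m'] = 1-8 = -7

-7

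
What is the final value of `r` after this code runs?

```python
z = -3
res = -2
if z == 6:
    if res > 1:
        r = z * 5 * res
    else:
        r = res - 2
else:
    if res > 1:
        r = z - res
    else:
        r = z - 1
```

-4

z=-3, res=-2
z == 6 is False; res > 1 is False
→ r = z - 1 = -4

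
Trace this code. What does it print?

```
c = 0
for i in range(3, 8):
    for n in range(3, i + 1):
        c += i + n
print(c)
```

150

i=3,n=3: c = 0+6 = 6
i=4,n=3: c = 6+7 = 13
i=4,n=4: c = 13+8 = 21
i=5,n=3: c = 21+8 = 29
i=5,n=4: c = 29+9 = 38
i=5,n=5: c = 38+10 = 48
i=6,n=3: c = 48+9 = 57
i=6,n=4: c = 57+10 = 67
i=6,n=5: c = 67+11 = 78
i=6,n=6: c = 78+12 = 90
i=7,n=3: c = 90+10 = 100
i=7,n=4: c = 100+11 = 111
i=7,n=5: c = 111+12 = 123
i=7,n=6: c = 123+13 = 136
i=7,n=7: c = 136+14 = 150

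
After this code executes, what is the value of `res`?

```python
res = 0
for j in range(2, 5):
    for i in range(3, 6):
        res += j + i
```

63

j=2,i=3: res = 0+5 = 5
j=2,i=4: res = 5+6 = 11
j=2,i=5: res = 11+7 = 18
j=3,i=3: res = 18+6 = 24
j=3,i=4: res = 24+7 = 31
j=3,i=5: res = 31+8 = 39
j=4,i=3: res = 39+7 = 46
j=4,i=4: res = 46+8 = 54
j=4,i=5: res = 54+9 = 63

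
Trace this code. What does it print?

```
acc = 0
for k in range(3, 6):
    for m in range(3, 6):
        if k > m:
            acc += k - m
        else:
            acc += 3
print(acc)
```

k=3,m=3: not 3>3, acc = 0+3 = 3
k=3,m=4: not 3>4, acc = 3+3 = 6
k=3,m=5: not 3>5, acc = 6+3 = 9
k=4,m=3: 4>3, acc = 9+1 = 10
k=4,m=4: not 4>4, acc = 10+3 = 13
k=4,m=5: not 4>5, acc = 13+3 = 16
k=5,m=3: 5>3, acc = 16+2 = 18
k=5,m=4: 5>4, acc = 18+1 = 19
k=5,m=5: not 5>5, acc = 19+3 = 22

22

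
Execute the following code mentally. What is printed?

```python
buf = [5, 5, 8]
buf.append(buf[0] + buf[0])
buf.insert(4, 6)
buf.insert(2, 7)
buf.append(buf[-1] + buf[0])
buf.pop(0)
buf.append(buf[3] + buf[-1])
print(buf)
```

append buf[0]+buf[0] = 5+5 = 10 → [5, 5, 8, 10]
insert 6 at 4 → [5, 5, 8, 10, 6]
insert 7 at 2 → [5, 5, 7, 8, 10, 6]
append buf[-1]+buf[0] = 6+5 = 11 → [5, 5, 7, 8, 10, 6, 11]
pop(0) removes 5 → [5, 7, 8, 10, 6, 11]
append buf[3]+buf[-1] = 10+11 = 21 → [5, 7, 8, 10, 6, 11, 21]

[5, 7, 8, 10, 6, 11, 21]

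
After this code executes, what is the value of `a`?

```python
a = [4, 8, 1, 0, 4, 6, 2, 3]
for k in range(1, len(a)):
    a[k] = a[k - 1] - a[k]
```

k=1: a[1] = 4-8 = -4 → [4, -4, 1, 0, 4, 6, 2, 3]
k=2: a[2] = (-4)-1 = -5 → [4, -4, -5, 0, 4, 6, 2, 3]
k=3: a[3] = (-5)-0 = -5 → [4, -4, -5, -5, 4, 6, 2, 3]
k=4: a[4] = (-5)-4 = -9 → [4, -4, -5, -5, -9, 6, 2, 3]
k=5: a[5] = (-9)-6 = -15 → [4, -4, -5, -5, -9, -15, 2, 3]
k=6: a[6] = (-15)-2 = -17 → [4, -4, -5, -5, -9, -15, -17, 3]
k=7: a[7] = (-17)-3 = -20 → [4, -4, -5, -5, -9, -15, -17, -20]

[4, -4, -5, -5, -9, -15, -17, -20]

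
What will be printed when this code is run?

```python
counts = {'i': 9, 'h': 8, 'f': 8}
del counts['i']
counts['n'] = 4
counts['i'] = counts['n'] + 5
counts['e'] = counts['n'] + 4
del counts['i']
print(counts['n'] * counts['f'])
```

32

del 'i' → {'h': 8, 'f': 8}
counts['n'] = 4 → {'h': 8, 'f': 8, 'n': 4}
counts['i'] = counts['n']+5 = 9 → {'h': 8, 'f': 8, 'n': 4, 'i': 9}
counts['e'] = counts['n']+4 = 8 → {'h': 8, 'f': 8, 'n': 4, 'i': 9, 'e': 8}
del 'i' → {'h': 8, 'f': 8, 'n': 4, 'e': 8}
counts['n']*counts['f'] = 4*8 = 32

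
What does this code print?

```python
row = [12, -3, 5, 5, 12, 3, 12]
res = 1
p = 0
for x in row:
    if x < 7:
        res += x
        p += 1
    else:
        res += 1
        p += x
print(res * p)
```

560

x=12: not <7, res = 1+1 = 2; p=12
x=-3: <7, res = 2+(-3) = -1; p=13
x=5: <7, res = (-1)+5 = 4; p=14
x=5: <7, res = 4+5 = 9; p=15
x=12: not <7, res = 9+1 = 10; p=27
x=3: <7, res = 10+3 = 13; p=28
x=12: not <7, res = 13+1 = 14; p=40
res*p = 14*40 = 560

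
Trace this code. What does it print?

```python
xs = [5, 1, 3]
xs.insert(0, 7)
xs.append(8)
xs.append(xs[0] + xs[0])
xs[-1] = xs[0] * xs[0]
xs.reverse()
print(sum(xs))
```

insert 7 at 0 → [7, 5, 1, 3]
append 8 → [7, 5, 1, 3, 8]
append xs[0]+xs[0] = 7+7 = 14 → [7, 5, 1, 3, 8, 14]
xs[-1] = xs[0]*xs[0] = 7*7 = 49 → [7, 5, 1, 3, 8, 49]
reverse → [49, 8, 3, 1, 5, 7]
sum = 73

73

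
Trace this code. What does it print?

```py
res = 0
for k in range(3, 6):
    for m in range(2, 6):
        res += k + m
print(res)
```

k=3,m=2: res = 0+5 = 5
k=3,m=3: res = 5+6 = 11
k=3,m=4: res = 11+7 = 18
k=3,m=5: res = 18+8 = 26
k=4,m=2: res = 26+6 = 32
k=4,m=3: res = 32+7 = 39
k=4,m=4: res = 39+8 = 47
k=4,m=5: res = 47+9 = 56
k=5,m=2: res = 56+7 = 63
k=5,m=3: res = 63+8 = 71
k=5,m=4: res = 71+9 = 80
k=5,m=5: res = 80+10 = 90

90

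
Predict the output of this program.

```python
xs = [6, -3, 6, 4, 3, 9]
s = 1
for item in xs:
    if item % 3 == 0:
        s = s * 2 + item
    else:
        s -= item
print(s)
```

item=6: %3==0, s = 1*2+6 = 8
item=-3: %3==0, s = 8*2+(-3) = 13
item=6: %3==0, s = 13*2+6 = 32
item=4: not %3==0, s = 32-4 = 28
item=3: %3==0, s = 28*2+3 = 59
item=9: %3==0, s = 59*2+9 = 127

127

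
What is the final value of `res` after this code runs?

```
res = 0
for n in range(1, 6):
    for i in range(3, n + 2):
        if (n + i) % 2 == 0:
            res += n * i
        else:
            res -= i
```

40

n=2,i=3: odd sum, res = 0-3 = -3
n=3,i=3: even sum, res = (-3)+9 = 6
n=3,i=4: odd sum, res = 6-4 = 2
n=4,i=3: odd sum, res = 2-3 = -1
n=4,i=4: even sum, res = (-1)+16 = 15
n=4,i=5: odd sum, res = 15-5 = 10
n=5,i=3: even sum, res = 10+15 = 25
n=5,i=4: odd sum, res = 25-4 = 21
n=5,i=5: even sum, res = 21+25 = 46
n=5,i=6: odd sum, res = 46-6 = 40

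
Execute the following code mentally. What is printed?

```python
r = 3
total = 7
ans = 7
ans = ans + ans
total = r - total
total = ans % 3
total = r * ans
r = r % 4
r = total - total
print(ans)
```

14

ans = 7+7 = 14
total = 3-7 = -4
total = 14%3 = 2
total = 3*14 = 42
r = 3%4 = 3
r = 42-42 = 0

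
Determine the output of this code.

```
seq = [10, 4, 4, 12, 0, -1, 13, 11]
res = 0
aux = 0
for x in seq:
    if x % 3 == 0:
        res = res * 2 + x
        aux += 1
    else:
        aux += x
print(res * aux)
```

x=10: not %3==0; aux=10
x=4: not %3==0; aux=14
x=4: not %3==0; aux=18
x=12: %3==0, res = 0*2+12 = 12; aux=19
x=0: %3==0, res = 12*2+0 = 24; aux=20
x=-1: not %3==0; aux=19
x=13: not %3==0; aux=32
x=11: not %3==0; aux=43
res*aux = 24*43 = 1032

1032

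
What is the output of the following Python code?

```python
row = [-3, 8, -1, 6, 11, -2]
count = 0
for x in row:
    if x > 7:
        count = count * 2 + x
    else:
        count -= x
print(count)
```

x=-3: not >7, count = 0-(-3) = 3
x=8: >7, count = 3*2+8 = 14
x=-1: not >7, count = 14-(-1) = 15
x=6: not >7, count = 15-6 = 9
x=11: >7, count = 9*2+11 = 29
x=-2: not >7, count = 29-(-2) = 31

31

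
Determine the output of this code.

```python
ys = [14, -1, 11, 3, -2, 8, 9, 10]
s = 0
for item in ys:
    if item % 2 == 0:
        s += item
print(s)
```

30

item=14: even, s = 0+14 = 14
item=-1: not even
item=11: not even
item=3: not even
item=-2: even, s = 14+(-2) = 12
item=8: even, s = 12+8 = 20
item=9: not even
item=10: even, s = 20+10 = 30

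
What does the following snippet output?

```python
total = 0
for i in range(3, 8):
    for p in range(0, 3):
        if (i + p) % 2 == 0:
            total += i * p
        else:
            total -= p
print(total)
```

27

i=3,p=0: odd sum, total = 0-0 = 0
i=3,p=1: even sum, total = 0+3 = 3
i=3,p=2: odd sum, total = 3-2 = 1
i=4,p=0: even sum, total = 1+0 = 1
i=4,p=1: odd sum, total = 1-1 = 0
i=4,p=2: even sum, total = 0+8 = 8
i=5,p=0: odd sum, total = 8-0 = 8
i=5,p=1: even sum, total = 8+5 = 13
i=5,p=2: odd sum, total = 13-2 = 11
i=6,p=0: even sum, total = 11+0 = 11
i=6,p=1: odd sum, total = 11-1 = 10
i=6,p=2: even sum, total = 10+12 = 22
i=7,p=0: odd sum, total = 22-0 = 22
i=7,p=1: even sum, total = 22+7 = 29
i=7,p=2: odd sum, total = 29-2 = 27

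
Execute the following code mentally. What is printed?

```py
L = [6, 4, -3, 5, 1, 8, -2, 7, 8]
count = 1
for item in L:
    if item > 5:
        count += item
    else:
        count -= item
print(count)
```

item=6: >5, count = 1+6 = 7
item=4: not >5, count = 7-4 = 3
item=-3: not >5, count = 3-(-3) = 6
item=5: not >5, count = 6-5 = 1
item=1: not >5, count = 1-1 = 0
item=8: >5, count = 0+8 = 8
item=-2: not >5, count = 8-(-2) = 10
item=7: >5, count = 10+7 = 17
item=8: >5, count = 17+8 = 25

25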